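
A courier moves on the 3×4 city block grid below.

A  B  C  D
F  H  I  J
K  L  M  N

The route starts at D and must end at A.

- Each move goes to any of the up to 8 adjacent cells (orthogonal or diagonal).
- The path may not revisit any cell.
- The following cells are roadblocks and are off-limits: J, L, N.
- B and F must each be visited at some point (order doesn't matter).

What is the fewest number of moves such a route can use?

Any route passes through B and F in some order between D and A. Summing Chebyshev distances along each leg and taking the cheapest ordering (D → B → F → A) gives a lower bound of 2 + 1 + 1 = 4 moves.
A route of 4 moves achieves this: D → C → B → F → A.
Since 4 matches the lower bound, it is optimal.

4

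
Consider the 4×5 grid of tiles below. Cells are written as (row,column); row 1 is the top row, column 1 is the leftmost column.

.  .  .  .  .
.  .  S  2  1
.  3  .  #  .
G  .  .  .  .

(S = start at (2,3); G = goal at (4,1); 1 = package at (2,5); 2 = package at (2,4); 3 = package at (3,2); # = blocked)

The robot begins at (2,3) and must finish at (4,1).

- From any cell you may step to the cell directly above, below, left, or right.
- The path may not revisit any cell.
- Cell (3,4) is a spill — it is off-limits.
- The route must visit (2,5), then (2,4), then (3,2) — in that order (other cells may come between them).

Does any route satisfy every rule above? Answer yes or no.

yes

One route that works: (2,3) → (3,3) → (4,3) → (4,4) → (4,5) → (3,5) → (2,5) → (2,4) → (1,4) → (1,3) → (1,2) → (2,2) → (3,2) → (4,2) → (4,1).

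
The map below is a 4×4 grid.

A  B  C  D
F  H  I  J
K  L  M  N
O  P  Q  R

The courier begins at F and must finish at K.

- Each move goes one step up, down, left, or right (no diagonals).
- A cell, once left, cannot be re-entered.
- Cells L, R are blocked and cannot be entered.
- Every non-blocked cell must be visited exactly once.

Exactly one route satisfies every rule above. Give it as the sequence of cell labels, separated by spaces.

F A B H I C D J N M Q P O K

Need to visit all 14 open cells exactly once, starting at F and ending at K.
Cell Q has only two open neighbours (M and P), so the path must pass straight through it: one of those is the cell it's entered from and the other is where it exits.
Route from F: up to A, right to B, down to H, right to I, up to C, right to D, 2× down (reaching N), left to M, down to Q, 2× left (reaching O), up to K — 13 moves in all.
Check: all 14 open cells covered.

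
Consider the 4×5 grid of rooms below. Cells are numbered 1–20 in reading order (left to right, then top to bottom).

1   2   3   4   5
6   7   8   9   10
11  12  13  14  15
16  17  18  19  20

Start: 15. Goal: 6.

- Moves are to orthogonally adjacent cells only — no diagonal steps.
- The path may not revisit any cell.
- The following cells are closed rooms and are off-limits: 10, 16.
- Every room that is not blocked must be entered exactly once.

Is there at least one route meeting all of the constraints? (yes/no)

Cell 5 has only one open neighbour but is neither the start nor the goal, so a Hamiltonian route would have to both enter and leave it through the same neighbour — impossible without revisiting.

no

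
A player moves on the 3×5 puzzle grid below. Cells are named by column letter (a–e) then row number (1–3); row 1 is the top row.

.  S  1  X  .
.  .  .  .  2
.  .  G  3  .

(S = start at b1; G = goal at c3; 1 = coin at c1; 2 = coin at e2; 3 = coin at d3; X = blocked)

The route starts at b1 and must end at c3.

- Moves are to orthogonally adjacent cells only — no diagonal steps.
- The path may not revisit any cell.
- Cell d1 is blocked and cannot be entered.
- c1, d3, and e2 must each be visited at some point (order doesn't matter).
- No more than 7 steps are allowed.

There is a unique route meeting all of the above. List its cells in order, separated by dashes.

The 7-move cap with required stops at c1, d3, e2 leaves no slack for detours.
Route from b1: right to c1, down to c2, 2× right (reaching e2), down to e3, 2× left (reaching c3) — 7 moves in all.
Check: all required cells visited; 7 ≤ 7 moves.

b1 - c1 - c2 - d2 - e2 - e3 - d3 - c3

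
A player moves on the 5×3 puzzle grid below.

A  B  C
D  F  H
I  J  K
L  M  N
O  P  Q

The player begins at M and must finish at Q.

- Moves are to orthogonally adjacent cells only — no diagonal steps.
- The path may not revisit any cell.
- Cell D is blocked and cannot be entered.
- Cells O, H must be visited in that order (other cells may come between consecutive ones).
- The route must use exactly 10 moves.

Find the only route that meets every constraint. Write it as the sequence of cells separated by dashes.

M - P - O - L - I - J - F - H - K - N - Q

The waypoints must appear in the order O, H, with no cell reused.
Route from M: down 1 to P, left 1 to O, up 2 to I, right 1 to J, up 1 to F, right 1 to H, down 3 to Q — 10 moves in all.
Check: order respected (O at step 2, H at step 7); 10 moves as required.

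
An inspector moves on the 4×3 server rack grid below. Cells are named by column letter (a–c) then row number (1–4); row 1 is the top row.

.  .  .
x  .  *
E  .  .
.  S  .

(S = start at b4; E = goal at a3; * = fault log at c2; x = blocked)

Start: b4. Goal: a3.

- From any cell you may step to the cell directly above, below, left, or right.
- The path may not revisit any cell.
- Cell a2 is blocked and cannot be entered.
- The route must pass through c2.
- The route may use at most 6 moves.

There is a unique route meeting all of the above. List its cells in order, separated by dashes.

b4 - c4 - c3 - c2 - b2 - b3 - a3

The 6-move cap with required stops at c2 leaves no slack for detours.
Route from b4: right 1 to c4, up 2 to c2, left 1 to b2, down 1 to b3, left 1 to a3 — 6 moves in all.
Check: all required cells visited; 6 ≤ 6 moves.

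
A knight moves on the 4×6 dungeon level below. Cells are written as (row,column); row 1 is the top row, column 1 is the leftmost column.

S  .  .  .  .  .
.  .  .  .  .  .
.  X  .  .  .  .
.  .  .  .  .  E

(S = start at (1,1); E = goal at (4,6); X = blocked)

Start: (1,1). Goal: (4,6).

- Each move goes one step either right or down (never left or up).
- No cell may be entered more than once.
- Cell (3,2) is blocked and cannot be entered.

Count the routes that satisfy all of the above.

41

A right/down-only route from (1,1) to (4,6) makes exactly 3 down-moves and 5 right-moves in some order.
With no other constraints that would be C(8,3) = 56 routes.
Subtract routes through each blocked cell (inclusion–exclusion for overlaps): − through (3,2): 15 → 41.
That gives 41 routes.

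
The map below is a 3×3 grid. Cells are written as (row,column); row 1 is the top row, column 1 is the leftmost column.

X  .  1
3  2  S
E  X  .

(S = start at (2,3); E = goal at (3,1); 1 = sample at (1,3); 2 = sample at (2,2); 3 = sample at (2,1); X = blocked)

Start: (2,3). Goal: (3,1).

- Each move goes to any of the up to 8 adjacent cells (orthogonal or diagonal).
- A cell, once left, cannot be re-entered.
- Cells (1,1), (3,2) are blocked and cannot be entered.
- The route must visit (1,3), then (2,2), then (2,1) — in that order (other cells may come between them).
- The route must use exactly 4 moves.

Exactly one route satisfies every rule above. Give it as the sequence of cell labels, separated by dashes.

(2,3) - (1,3) - (2,2) - (2,1) - (3,1)

The waypoints must appear in the order (1,3), (2,2), (2,1), with no cell reused.
Route from (2,3): up to (1,3), down-left to (2,2), left to (2,1), down to (3,1) — 4 moves in all.
Check: order respected (1 at step 1, 2 at step 2, 3 at step 3); 4 moves as required.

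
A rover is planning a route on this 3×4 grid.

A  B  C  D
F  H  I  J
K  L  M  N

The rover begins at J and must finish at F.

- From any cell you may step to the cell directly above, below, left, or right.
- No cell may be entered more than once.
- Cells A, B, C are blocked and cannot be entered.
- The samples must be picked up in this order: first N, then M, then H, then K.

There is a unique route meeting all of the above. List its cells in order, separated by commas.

J, N, M, I, H, L, K, F

The waypoints must appear in the order N, M, H, K, with no cell reused.
Route from J: down to N, left to M, up to I, left to H, down to L, left to K, up to F — 7 moves in all.
Check: order respected (N at step 1, M at step 2, H at step 4, K at step 6).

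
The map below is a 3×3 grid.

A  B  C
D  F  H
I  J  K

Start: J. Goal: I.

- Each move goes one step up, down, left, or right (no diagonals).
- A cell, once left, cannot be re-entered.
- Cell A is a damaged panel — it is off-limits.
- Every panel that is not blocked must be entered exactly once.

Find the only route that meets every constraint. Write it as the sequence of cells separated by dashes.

J - K - H - C - B - F - D - I

Need to visit all 8 open cells exactly once, starting at J and ending at I.
Cell K has only two open neighbours (H and J), so the path must pass straight through it: one of those is the cell it's entered from and the other is where it exits.
Route from J: right to K, 2× up (reaching C), left to B, down to F, left to D, down to I — 7 moves in all.
Check: all 8 open cells covered.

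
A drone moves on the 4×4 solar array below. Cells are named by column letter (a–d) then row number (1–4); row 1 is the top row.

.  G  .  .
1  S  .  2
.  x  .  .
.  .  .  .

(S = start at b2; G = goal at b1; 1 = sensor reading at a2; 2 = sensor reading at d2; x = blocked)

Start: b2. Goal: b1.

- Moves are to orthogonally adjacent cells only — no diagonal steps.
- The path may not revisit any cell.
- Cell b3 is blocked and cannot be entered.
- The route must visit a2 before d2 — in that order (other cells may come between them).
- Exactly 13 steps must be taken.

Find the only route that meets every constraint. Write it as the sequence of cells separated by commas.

The waypoints must appear in the order a2, d2, with no cell reused.
Route from b2: left to a2, 2× down (reaching a4), 3× right (reaching d4), up to d3, left to c3, up to c2, right to d2, up to d1, 2× left (reaching b1) — 13 moves in all.
Check: order respected (1 at step 1, 2 at step 10); 13 moves as required.

b2, a2, a3, a4, b4, c4, d4, d3, c3, c2, d2, d1, c1, b1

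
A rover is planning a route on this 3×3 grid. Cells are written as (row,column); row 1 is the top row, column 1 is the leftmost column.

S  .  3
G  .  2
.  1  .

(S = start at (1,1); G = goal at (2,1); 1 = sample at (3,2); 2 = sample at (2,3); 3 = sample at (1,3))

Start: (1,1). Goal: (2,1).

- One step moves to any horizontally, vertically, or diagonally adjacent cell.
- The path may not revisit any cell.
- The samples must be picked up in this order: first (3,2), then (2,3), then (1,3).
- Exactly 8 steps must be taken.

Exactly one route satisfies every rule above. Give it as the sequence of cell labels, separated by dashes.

(1,1) - (2,2) - (3,1) - (3,2) - (3,3) - (2,3) - (1,3) - (1,2) - (2,1)

The waypoints must appear in the order (3,2), (2,3), (1,3), with no cell reused.
Route from (1,1): down-right 1 to (2,2), down-left 1 to (3,1), right 2 to (3,3), up 2 to (1,3), left 1 to (1,2), down-left 1 to (2,1) — 8 moves in all.
Check: order respected (1 at step 3, 2 at step 5, 3 at step 6); 8 moves as required.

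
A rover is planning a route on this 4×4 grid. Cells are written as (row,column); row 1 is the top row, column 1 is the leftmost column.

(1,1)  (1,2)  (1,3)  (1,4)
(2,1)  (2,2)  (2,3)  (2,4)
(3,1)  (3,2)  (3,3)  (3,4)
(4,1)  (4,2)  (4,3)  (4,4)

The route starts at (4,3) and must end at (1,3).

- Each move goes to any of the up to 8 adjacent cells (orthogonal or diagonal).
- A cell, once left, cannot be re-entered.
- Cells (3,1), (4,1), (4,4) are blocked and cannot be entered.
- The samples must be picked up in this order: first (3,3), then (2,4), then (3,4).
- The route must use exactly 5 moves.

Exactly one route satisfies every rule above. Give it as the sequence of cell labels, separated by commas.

The waypoints must appear in the order (3,3), (2,4), (3,4), with no cell reused.
Route from (4,3): up to (3,3), up-right to (2,4), down to (3,4), up-left to (2,3), up to (1,3) — 5 moves in all.
Check: order respected ((3,3) at step 1, (2,4) at step 2, (3,4) at step 3); 5 moves as required.

(4,3), (3,3), (2,4), (3,4), (2,3), (1,3)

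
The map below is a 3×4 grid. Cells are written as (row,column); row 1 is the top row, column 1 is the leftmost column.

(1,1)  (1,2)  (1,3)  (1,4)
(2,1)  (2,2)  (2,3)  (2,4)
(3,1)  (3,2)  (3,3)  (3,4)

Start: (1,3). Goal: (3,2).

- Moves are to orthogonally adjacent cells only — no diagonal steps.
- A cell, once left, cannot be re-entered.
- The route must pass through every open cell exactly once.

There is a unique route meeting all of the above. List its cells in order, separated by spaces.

(1,3) (1,4) (2,4) (3,4) (3,3) (2,3) (2,2) (1,2) (1,1) (2,1) (3,1) (3,2)

Need to visit all 12 open cells exactly once, starting at (1,3) and ending at (3,2).
Route from (1,3): right to (1,4), 2× down (reaching (3,4)), left to (3,3), up to (2,3), left to (2,2), up to (1,2), left to (1,1), 2× down (reaching (3,1)), right to (3,2) — 11 moves in all.
Check: all 12 open cells covered.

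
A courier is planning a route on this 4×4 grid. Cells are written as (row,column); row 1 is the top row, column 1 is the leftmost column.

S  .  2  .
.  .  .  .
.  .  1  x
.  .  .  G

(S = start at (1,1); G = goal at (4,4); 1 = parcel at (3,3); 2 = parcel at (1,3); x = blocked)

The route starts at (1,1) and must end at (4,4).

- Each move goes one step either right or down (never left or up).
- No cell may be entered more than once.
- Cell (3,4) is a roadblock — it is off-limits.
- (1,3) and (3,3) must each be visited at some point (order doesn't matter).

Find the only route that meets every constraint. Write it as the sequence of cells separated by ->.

Moves only go right or down, so the column and row indices never decrease.
Route from (1,1): 2× right (reaching (1,3)), 3× down (reaching (4,3)), right to (4,4) — 6 moves in all.
Check: all required cells visited.

(1,1) -> (1,2) -> (1,3) -> (2,3) -> (3,3) -> (4,3) -> (4,4)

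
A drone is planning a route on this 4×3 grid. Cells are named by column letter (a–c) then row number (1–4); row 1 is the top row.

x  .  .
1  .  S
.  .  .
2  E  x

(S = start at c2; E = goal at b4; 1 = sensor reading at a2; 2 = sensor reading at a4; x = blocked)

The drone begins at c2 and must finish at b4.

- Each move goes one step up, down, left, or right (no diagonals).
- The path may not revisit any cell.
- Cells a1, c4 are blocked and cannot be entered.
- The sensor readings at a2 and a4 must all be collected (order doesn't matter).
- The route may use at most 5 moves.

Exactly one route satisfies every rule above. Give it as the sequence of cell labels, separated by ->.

c2 -> b2 -> a2 -> a3 -> a4 -> b4

The 5-move cap with required stops at a2, a4 leaves no slack for detours.
Route from c2: 2× left (reaching a2), 2× down (reaching a4), right to b4 — 5 moves in all.
Check: all required cells visited; 5 ≤ 5 moves.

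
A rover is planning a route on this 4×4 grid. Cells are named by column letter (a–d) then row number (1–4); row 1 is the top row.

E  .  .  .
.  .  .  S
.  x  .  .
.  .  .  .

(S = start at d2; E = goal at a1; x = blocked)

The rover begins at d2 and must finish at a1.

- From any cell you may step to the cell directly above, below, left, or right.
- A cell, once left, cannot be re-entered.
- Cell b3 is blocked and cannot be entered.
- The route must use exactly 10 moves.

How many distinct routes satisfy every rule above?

Need simple routes of exactly 10 moves from d2 to a1 (Manhattan distance 4, so 3 moves are spent on a detour and 3 undoing it).
Enumerating: d2 d1 c1 c2 c3 c4 b4 a4 a3 a2 a1 | d2 d3 d4 c4 c3 c2 c1 b1 b2 a2 a1 | d2 d3 d4 c4 b4 a4 a3 a2 b2 b1 a1 | d2 d3 c3 c4 b4 a4 a3 a2 b2 b1 a1 | d2 c2 c3 c4 b4 a4 a3 a2 b2 b1 a1 | d2 c2 c3 d3 d4 c4 b4 a4 a3 a2 a1.
That gives 6 routes.

6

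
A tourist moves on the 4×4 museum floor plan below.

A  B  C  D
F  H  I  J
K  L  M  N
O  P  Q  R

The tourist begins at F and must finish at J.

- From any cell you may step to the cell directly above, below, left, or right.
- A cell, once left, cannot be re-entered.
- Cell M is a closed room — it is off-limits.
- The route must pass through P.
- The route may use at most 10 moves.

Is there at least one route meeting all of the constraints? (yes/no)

yes

One route that works: F → K → O → P → L → H → I → J.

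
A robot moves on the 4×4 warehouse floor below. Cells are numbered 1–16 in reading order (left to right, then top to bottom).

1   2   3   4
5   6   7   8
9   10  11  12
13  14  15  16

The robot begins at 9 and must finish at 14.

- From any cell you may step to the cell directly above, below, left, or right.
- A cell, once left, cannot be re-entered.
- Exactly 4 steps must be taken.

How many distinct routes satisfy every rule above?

Need simple routes of exactly 4 moves from 9 to 14 (Manhattan distance 2, so 1 moves are spent on a detour and 1 undoing it).
Enumerating: 9 5 6 10 14 | 9 10 11 15 14.
That gives 2 routes.

2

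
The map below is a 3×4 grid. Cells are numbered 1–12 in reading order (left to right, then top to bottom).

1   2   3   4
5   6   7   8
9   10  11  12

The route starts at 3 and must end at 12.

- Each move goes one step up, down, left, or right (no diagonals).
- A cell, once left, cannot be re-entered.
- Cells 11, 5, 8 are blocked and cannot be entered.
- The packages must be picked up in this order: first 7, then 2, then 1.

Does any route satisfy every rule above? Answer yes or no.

The blocked cells wall 12 off from 3 completely — no sequence of moves reaches it at all, so no route can satisfy the rules.

no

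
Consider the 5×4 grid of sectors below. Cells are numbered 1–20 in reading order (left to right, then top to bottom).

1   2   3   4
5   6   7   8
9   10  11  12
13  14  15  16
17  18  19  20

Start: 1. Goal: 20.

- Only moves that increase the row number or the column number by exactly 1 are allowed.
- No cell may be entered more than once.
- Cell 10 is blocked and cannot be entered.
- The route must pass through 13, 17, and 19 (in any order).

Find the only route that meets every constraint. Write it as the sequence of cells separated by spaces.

Moves only go right or down, so the column and row indices never decrease.
Route from 1: down 4 to 17, right 3 to 20 — 7 moves in all.
Check: all required cells visited.

1 5 9 13 17 18 19 20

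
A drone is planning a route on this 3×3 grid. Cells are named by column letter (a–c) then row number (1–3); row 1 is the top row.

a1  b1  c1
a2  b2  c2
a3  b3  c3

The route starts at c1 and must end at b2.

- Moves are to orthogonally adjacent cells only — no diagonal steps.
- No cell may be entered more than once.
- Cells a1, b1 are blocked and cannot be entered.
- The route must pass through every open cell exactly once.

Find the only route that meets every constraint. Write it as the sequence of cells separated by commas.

c1, c2, c3, b3, a3, a2, b2

Need to visit all 7 open cells exactly once, starting at c1 and ending at b2.
Route from c1: down 2 to c3, left 2 to a3, up 1 to a2, right 1 to b2 — 6 moves in all.
Check: all 7 open cells covered.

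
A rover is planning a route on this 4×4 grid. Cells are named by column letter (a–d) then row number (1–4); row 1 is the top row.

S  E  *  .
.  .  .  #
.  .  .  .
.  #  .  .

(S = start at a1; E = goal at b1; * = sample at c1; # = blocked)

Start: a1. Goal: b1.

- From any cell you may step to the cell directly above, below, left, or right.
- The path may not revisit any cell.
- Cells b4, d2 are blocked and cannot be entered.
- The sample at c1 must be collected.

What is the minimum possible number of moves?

Any route passes through c1 somewhere between a1 and b1. Summing Manhattan distances along the two legs (a1 → c1 → b1) gives a lower bound of 2 + 1 = 3 moves.
The shortest route satisfying every rule uses 5 moves: a1 → a2 → b2 → c2 → c1 → b1.
The no-revisit rule (legs can't share cells) pushes the minimum above the 3-move bound; an exhaustive check rules out every length from 3 to 4, leaving 5 as the minimum.

5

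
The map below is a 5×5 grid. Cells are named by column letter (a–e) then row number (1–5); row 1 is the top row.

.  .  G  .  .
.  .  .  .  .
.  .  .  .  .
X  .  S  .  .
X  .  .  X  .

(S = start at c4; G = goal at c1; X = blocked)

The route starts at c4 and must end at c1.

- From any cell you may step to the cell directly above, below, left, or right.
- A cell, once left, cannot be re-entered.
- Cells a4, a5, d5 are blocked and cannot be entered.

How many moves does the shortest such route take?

3

The Manhattan distance from c4 to c1 is |4−1| + |3−3| = 3, so at least 3 moves are needed.
A route of 3 moves achieves this: c4 → c3 → c2 → c1.
Since 3 matches the lower bound, it is optimal.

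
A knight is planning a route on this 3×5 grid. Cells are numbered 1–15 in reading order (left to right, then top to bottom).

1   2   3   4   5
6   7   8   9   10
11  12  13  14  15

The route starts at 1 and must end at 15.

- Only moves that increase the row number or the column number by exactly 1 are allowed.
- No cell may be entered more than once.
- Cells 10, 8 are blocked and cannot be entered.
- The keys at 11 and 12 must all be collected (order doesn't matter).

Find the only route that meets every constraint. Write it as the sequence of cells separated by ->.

1 -> 6 -> 11 -> 12 -> 13 -> 14 -> 15

Moves only go right or down, so the column and row indices never decrease.
Route from 1: down 2 to 11, right 4 to 15 — 6 moves in all.
Check: all required cells visited.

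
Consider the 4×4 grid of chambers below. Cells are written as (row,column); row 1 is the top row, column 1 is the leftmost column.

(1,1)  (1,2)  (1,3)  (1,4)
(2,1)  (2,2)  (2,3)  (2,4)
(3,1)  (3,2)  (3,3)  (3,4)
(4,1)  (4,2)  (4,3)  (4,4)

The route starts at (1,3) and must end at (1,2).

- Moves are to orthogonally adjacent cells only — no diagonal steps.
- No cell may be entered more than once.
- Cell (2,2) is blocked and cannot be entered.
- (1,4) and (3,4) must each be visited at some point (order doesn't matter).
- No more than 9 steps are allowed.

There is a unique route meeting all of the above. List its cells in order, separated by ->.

(1,3) -> (1,4) -> (2,4) -> (3,4) -> (3,3) -> (3,2) -> (3,1) -> (2,1) -> (1,1) -> (1,2)

The 9-move cap with required stops at (1,4), (3,4) leaves no slack for detours.
Route from (1,3): right to (1,4), 2× down (reaching (3,4)), 3× left (reaching (3,1)), 2× up (reaching (1,1)), right to (1,2) — 9 moves in all.
Check: all required cells visited; 9 ≤ 9 moves.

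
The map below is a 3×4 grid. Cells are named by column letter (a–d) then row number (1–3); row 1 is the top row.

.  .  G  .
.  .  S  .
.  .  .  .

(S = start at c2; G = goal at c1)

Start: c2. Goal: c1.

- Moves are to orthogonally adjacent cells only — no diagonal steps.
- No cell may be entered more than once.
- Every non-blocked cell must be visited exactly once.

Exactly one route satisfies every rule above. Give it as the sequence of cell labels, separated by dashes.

Need to visit all 12 open cells exactly once, starting at c2 and ending at c1.
Route from c2: left to b2, up to b1, left to a1, 2× down (reaching a3), 3× right (reaching d3), 2× up (reaching d1), left to c1 — 11 moves in all.
Check: all 12 open cells covered.

c2 - b2 - b1 - a1 - a2 - a3 - b3 - c3 - d3 - d2 - d1 - c1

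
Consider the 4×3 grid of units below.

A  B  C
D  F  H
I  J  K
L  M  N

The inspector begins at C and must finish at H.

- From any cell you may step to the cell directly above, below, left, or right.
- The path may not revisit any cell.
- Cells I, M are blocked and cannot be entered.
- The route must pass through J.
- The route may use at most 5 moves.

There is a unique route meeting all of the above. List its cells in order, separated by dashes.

The 5-move cap with required stops at J leaves no slack for detours.
Route from C: left to B, 2× down (reaching J), right to K, up to H — 5 moves in all.
Check: all required cells visited; 5 ≤ 5 moves.

C - B - F - J - K - H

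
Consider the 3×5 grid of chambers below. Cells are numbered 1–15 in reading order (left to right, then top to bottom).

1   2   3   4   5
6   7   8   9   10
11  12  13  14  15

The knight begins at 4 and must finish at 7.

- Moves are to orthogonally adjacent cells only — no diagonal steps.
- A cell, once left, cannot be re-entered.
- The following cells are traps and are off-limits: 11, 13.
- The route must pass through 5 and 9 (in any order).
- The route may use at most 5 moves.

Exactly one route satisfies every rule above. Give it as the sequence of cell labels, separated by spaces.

The 5-move cap with required stops at 5, 9 leaves no slack for detours.
Route from 4: right 1 to 5, down 1 to 10, left 3 to 7 — 5 moves in all.
Check: all required cells visited; 5 ≤ 5 moves.

4 5 10 9 8 7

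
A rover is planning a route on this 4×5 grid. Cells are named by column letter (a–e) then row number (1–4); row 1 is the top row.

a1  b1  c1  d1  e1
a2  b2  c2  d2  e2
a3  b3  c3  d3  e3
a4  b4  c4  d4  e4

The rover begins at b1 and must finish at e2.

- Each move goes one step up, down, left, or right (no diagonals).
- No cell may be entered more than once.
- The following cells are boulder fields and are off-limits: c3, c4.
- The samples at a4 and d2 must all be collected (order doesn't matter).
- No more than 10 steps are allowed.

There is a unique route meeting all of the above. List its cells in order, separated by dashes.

The 10-move cap with required stops at a4, d2 leaves no slack for detours.
Route from b1: left to a1, 3× down (reaching a4), right to b4, 2× up (reaching b2), 3× right (reaching e2) — 10 moves in all.
Check: all required cells visited; 10 ≤ 10 moves.

b1 - a1 - a2 - a3 - a4 - b4 - b3 - b2 - c2 - d2 - e2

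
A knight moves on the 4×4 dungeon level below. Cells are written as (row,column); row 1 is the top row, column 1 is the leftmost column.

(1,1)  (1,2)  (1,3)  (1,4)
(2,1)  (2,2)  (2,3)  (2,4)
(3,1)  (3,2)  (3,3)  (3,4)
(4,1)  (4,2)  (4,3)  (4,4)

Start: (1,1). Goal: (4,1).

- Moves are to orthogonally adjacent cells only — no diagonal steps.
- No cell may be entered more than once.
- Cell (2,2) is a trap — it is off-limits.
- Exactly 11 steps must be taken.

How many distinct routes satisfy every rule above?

Need simple routes of exactly 11 moves from (1,1) to (4,1) (Manhattan distance 3, so 4 moves are spent on a detour and 4 undoing it).
Branch systematically from the start, pruning whenever the remaining move budget drops below the Manhattan distance to (4,1) or differs from it in parity. Grouping the completions by first move — via (2,1): 1; via (1,2): 11 — and summing: 1 + 11 = 12.
That gives 12 routes.

12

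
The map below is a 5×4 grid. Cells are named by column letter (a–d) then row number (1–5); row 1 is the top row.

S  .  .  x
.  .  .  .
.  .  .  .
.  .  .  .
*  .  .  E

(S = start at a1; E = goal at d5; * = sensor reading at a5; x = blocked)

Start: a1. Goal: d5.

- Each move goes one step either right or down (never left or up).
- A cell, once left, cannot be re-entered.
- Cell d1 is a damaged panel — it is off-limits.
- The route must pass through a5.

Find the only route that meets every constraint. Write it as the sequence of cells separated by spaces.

Moves only go right or down, so the column and row indices never decrease.
Route from a1: 4× down (reaching a5), 3× right (reaching d5) — 7 moves in all.
Check: all required cells visited.

a1 a2 a3 a4 a5 b5 c5 d5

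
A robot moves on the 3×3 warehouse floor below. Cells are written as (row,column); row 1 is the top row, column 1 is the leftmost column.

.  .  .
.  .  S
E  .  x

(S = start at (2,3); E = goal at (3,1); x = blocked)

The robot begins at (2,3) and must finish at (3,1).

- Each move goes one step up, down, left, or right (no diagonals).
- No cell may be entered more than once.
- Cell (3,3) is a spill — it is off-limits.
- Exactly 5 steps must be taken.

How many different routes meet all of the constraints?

4

Need simple routes of exactly 5 moves from (2,3) to (3,1) (Manhattan distance 3, so 1 moves are spent on a detour and 1 undoing it).
Enumerating: (2,3) (1,3) (1,2) (2,2) (3,2) (3,1) | (2,3) (1,3) (1,2) (2,2) (2,1) (3,1) | (2,3) (1,3) (1,2) (1,1) (2,1) (3,1) | (2,3) (2,2) (1,2) (1,1) (2,1) (3,1).
That gives 4 routes.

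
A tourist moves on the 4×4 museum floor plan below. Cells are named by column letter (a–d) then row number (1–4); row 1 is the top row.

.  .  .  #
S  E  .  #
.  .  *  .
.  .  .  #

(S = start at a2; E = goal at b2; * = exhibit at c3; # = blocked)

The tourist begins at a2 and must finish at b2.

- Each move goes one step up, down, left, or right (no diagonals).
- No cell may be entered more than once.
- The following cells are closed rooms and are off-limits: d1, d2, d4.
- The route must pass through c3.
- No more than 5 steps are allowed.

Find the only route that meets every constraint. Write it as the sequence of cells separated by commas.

Any route must reach c3 and still end at b2 within 5 moves, so the order of the required stops is forced.
Route from a2: down to a3, 2× right (reaching c3), up to c2, left to b2 — 5 moves in all.
Check: all required cells visited; 5 ≤ 5 moves.

a2, a3, b3, c3, c2, b2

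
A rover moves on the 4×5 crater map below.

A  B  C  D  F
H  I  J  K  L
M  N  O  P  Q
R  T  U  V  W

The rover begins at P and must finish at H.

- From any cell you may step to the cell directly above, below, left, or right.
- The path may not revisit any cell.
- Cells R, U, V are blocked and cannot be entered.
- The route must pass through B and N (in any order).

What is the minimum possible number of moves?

Any route passes through B and N in some order between P and H. Summing Manhattan distances along each leg and taking the cheapest ordering (P → N → B → H) gives a lower bound of 2 + 2 + 2 = 6 moves.
A route of 6 moves achieves this: P → O → N → I → B → A → H.
Since 6 matches the lower bound, it is optimal.

6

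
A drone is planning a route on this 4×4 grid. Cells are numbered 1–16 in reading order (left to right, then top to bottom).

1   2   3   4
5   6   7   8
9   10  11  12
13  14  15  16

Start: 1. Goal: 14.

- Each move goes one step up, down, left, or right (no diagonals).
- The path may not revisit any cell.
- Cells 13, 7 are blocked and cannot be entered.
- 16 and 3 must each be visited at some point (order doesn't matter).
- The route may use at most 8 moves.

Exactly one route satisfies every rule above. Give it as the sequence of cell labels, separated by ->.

1 -> 2 -> 3 -> 4 -> 8 -> 12 -> 16 -> 15 -> 14

The 8-move cap with required stops at 16, 3 leaves no slack for detours.
Route from 1: right 3 to 4, down 3 to 16, left 2 to 14 — 8 moves in all.
Check: all required cells visited; 8 ≤ 8 moves.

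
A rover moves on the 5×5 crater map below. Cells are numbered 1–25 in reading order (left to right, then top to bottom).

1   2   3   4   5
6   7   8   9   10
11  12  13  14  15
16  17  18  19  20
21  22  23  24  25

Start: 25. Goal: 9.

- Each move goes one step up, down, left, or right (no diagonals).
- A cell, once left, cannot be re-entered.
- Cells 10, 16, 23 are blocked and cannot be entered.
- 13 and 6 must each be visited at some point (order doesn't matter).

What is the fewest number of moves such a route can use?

10

Any route passes through 13 and 6 in some order between 25 and 9. Summing Manhattan distances along each leg and taking the cheapest ordering (25 → 13 → 6 → 9) gives a lower bound of 4 + 3 + 3 = 10 moves.
A route of 10 moves achieves this: 25 → 20 → 15 → 14 → 13 → 12 → 11 → 6 → 7 → 8 → 9.
Since 10 matches the lower bound, it is optimal.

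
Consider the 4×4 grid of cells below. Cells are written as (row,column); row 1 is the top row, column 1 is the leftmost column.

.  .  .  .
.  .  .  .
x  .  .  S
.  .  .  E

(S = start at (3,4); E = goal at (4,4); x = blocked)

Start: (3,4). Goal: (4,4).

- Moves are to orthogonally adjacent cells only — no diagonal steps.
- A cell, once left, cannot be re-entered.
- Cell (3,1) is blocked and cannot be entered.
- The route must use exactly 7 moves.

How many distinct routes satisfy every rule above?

5

Need simple routes of exactly 7 moves from (3,4) to (4,4) (Manhattan distance 1, so 3 moves are spent on a detour and 3 undoing it).
Enumerating: (3,4) (2,4) (1,4) (1,3) (2,3) (3,3) (4,3) (4,4) | (3,4) (2,4) (2,3) (3,3) (3,2) (4,2) (4,3) (4,4) | (3,4) (2,4) (2,3) (2,2) (3,2) (4,2) (4,3) (4,4) | (3,4) (2,4) (2,3) (2,2) (3,2) (3,3) (4,3) (4,4) | (3,4) (3,3) (2,3) (2,2) (3,2) (4,2) (4,3) (4,4).
That gives 5 routes.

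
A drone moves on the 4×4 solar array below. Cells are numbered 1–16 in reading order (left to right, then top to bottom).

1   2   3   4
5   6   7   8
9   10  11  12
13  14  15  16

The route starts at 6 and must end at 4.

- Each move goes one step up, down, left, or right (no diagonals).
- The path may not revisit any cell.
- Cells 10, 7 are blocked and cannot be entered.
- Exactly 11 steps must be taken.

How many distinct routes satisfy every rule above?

Need simple routes of exactly 11 moves from 6 to 4 (Manhattan distance 3, so 4 moves are spent on a detour and 4 undoing it).
Enumerating: 6 2 1 5 9 13 14 15 11 12 8 4 | 6 2 1 5 9 13 14 15 16 12 8 4.
That gives 2 routes.

2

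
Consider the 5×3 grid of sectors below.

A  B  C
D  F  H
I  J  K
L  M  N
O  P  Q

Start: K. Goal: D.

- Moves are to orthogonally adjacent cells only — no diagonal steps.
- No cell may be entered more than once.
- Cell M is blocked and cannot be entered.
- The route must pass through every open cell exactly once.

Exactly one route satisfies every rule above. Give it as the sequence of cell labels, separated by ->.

K -> N -> Q -> P -> O -> L -> I -> J -> F -> H -> C -> B -> A -> D

Need to visit all 14 open cells exactly once, starting at K and ending at D.
Route from K: down 2 to Q, left 2 to O, up 2 to I, right 1 to J, up 1 to F, right 1 to H, up 1 to C, left 2 to A, down 1 to D — 13 moves in all.
Check: all 14 open cells covered.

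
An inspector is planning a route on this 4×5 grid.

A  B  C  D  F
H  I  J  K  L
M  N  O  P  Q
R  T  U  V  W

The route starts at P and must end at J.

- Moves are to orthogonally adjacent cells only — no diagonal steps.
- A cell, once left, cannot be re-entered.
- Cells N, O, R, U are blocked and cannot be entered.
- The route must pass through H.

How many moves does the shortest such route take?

Any route passes through H somewhere between P and J. Summing Manhattan distances along the two legs (P → H → J) gives a lower bound of 4 + 2 = 6 moves.
The shortest route satisfying every rule uses 8 moves: P → K → D → C → B → A → H → I → J.
The no-revisit rule (legs can't share cells) pushes the minimum above the 6-move bound; an exhaustive check rules out every length from 6 to 7, leaving 8 as the minimum.

8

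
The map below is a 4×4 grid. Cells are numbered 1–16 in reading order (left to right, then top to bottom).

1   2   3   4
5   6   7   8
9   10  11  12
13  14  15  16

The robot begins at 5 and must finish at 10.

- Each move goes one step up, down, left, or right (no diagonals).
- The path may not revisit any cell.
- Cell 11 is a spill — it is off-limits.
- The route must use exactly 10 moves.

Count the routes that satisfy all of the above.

8

Need simple routes of exactly 10 moves from 5 to 10 (Manhattan distance 2, so 4 moves are spent on a detour and 4 undoing it).
Enumerating: 5 1 2 6 7 8 12 16 15 14 10 | 5 1 2 3 7 8 12 16 15 14 10 | 5 1 2 3 4 8 12 16 15 14 10 | 5 9 13 14 15 16 12 8 7 6 10 | 5 6 2 3 7 8 12 16 15 14 10 | 5 6 2 3 4 8 12 16 15 14 10 | 5 6 7 3 4 8 12 16 15 14 10 | 5 6 7 8 12 16 15 14 13 9 10.
That gives 8 routes.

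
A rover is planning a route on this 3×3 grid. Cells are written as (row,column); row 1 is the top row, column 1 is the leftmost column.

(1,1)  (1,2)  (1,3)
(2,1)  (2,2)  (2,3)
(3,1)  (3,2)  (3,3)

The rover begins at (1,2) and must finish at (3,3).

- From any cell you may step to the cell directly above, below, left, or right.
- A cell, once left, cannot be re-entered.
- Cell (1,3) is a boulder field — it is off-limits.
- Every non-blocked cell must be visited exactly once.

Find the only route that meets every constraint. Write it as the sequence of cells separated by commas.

Need to visit all 8 open cells exactly once, starting at (1,2) and ending at (3,3).
Cell (1,1) has only two open neighbours ((2,1) and (1,2)), so the path must pass straight through it: one of those is the cell it's entered from and the other is where it exits.
Route from (1,2): left 1 to (1,1), down 2 to (3,1), right 1 to (3,2), up 1 to (2,2), right 1 to (2,3), down 1 to (3,3) — 7 moves in all.
Check: all 8 open cells covered.

(1,2), (1,1), (2,1), (3,1), (3,2), (2,2), (2,3), (3,3)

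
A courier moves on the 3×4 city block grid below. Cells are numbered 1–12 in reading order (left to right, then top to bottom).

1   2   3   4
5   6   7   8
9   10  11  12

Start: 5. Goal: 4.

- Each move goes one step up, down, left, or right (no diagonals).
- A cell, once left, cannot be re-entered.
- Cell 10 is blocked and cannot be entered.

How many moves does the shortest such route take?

The Manhattan distance from 5 to 4 is |2−1| + |1−4| = 4, so at least 4 moves are needed.
A route of 4 moves achieves this: 5 → 1 → 2 → 3 → 4.
Since 4 matches the lower bound, it is optimal.

4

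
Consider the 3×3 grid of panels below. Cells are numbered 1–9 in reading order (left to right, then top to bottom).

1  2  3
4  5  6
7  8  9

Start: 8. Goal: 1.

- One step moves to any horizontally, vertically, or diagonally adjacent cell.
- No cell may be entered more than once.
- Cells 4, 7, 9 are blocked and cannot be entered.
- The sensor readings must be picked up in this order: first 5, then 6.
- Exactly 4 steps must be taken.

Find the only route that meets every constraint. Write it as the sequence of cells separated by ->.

8 -> 5 -> 6 -> 2 -> 1

The waypoints must appear in the order 5, 6, with no cell reused.
Route from 8: up 1 to 5, right 1 to 6, up-left 1 to 2, left 1 to 1 — 4 moves in all.
Check: order respected (5 at step 1, 6 at step 2); 4 moves as required.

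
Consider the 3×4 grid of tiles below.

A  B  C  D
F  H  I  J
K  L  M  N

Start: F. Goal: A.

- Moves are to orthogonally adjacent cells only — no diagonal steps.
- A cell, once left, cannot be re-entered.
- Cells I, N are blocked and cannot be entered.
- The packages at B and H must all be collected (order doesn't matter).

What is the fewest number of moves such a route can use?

Any route passes through B and H in some order between F and A. Summing Manhattan distances along each leg and taking the cheapest ordering (F → H → B → A) gives a lower bound of 1 + 1 + 1 = 3 moves.
A route of 3 moves achieves this: F → H → B → A.
Since 3 matches the lower bound, it is optimal.

3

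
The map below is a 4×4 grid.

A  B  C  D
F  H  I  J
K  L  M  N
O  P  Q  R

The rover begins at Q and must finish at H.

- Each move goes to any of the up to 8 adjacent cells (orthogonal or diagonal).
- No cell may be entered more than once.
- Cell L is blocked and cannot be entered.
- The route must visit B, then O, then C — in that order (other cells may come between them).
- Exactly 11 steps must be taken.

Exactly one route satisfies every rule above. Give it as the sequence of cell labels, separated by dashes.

Q - N - I - B - F - K - O - P - M - J - C - H

The waypoints must appear in the order B, O, C, with no cell reused.
Route from Q: up-right 1 to N, up-left 2 to B, down-left 1 to F, down 2 to O, right 1 to P, up-right 2 to J, up-left 1 to C, down-left 1 to H — 11 moves in all.
Check: order respected (B at step 3, O at step 6, C at step 10); 11 moves as required.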